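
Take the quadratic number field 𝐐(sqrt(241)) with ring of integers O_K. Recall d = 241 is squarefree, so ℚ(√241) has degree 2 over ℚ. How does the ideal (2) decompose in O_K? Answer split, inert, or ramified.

split — (2) = 𝔭₁𝔭₂ with 𝔭₁ ≠ 𝔭₂

241 mod 4 = 1, hence disc K = 241 and O_K = ℤ[(1+√241)/2].
2 ∤ 241, so 2 is unramified.
Checking d mod 8: 241 ≡ 1. Hence 2 is split in O_K.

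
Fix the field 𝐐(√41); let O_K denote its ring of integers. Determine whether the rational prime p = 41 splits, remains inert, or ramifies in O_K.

ramifies in O_K

41 mod 4 = 1, hence disc K = 41 and O_K = ℤ[(1+√41)/2].
Ramification test: 41 | 41. The prime 41 ramifies in K.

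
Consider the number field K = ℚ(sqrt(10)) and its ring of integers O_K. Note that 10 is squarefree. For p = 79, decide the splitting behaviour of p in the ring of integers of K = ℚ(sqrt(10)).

Since 10 ≢ 1 mod 4, the ring of integers is ℤ[√10] with discriminant 4·10 = 40.
79 ∤ 40, so 79 is unramified.
Legendre symbol by Euler's criterion: (10/79) ≡ 10^39 ≡ 1 (mod 79), i.e. (10/79) = 1.
d is a quadratic residue mod p, hence 79 splits in O_K.

79 splits in O_K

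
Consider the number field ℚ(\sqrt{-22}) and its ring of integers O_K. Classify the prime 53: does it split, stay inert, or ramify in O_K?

-22 mod 4 = 2, hence disc K = 4·(-22) = -88 and O_K = ℤ[√-22].
Since gcd(53, -88) = 1 the prime 53 does not ramify.
Euler's criterion: (-22)^26 mod 53 = 52. Thus (-22|53) = -1.
Legendre symbol -1 ⇒ 53 is inert.

remains prime (inert)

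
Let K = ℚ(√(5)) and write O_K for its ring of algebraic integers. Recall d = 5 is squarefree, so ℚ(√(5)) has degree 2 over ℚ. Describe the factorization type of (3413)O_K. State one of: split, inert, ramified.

3413 remains inert

5 mod 4 = 1, hence disc K = 5 and O_K = ℤ[(1+√5)/2].
Since gcd(3413, 5) = 1 the prime 3413 does not ramify.
Legendre symbol by Euler's criterion: (5/3413) ≡ 5^1706 ≡ 3412 (mod 3413), i.e. (5/3413) = -1.
Legendre symbol -1 ⇒ 3413 is inert.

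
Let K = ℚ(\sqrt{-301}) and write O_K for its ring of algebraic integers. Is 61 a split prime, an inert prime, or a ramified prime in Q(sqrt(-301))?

Since -301 ≢ 1 mod 4, the ring of integers is ℤ[√-301] with discriminant 4·(-301) = -1204.
disc(K) = -1204 is not divisible by 61; 61 is unramified.
Compute (-301/61) via Euler: 4^((61-1)/2) mod 61 = 1, so (-301/61) = 1.
(-301/61) = 1, so 61 splits.

61 splits in O_K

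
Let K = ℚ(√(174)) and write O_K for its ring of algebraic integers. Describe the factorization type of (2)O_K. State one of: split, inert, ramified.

174 mod 4 = 2, hence disc K = 4·174 = 696 and O_K = ℤ[√174].
Ramification test: 2 | 696. The prime 2 ramifies in K.

2 is ramified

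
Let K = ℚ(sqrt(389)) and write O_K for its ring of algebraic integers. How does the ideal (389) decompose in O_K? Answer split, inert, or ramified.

ramified

Since 389 ≡ 1 mod 4, the ring of integers is ℤ[(1+√389)/2] with discriminant 389.
disc(K) = 389 = 389·1, so p = 389 is ramified.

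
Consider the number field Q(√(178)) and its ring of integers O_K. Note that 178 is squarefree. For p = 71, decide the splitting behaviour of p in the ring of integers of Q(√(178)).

d = 178 ≡ 2 (mod 4), so O_K = ℤ[√178] and disc(K) = 4d = 712.
Since gcd(71, 712) = 1 the prime 71 does not ramify.
Compute (178/71) via Euler: 36^((71-1)/2) mod 71 = 1, so (178/71) = 1.
Legendre symbol 1 ⇒ 71 is split.

split — (71) = 𝔭₁𝔭₂ with 𝔭₁ ≠ 𝔭₂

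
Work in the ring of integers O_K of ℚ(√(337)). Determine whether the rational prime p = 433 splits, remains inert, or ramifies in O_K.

splits completely

Since 337 ≡ 1 mod 4, the ring of integers is ℤ[(1+√337)/2] with discriminant 337.
433 ∤ 337, so 433 is unramified.
Legendre symbol by Euler's criterion: (337/433) ≡ 337^216 ≡ 1 (mod 433), i.e. (337/433) = 1.
Legendre symbol 1 ⇒ 433 is split.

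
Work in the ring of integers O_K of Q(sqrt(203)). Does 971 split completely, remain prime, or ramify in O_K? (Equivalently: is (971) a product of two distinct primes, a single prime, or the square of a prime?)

remains prime (inert)

d = 203 ≡ 3 (mod 4), so O_K = ℤ[√203] and disc(K) = 4d = 812.
971 ∤ 812, so 971 is unramified.
(203/971) = 203^485 mod 971 = 970, giving Legendre symbol -1.
Legendre symbol -1 ⇒ 971 is inert.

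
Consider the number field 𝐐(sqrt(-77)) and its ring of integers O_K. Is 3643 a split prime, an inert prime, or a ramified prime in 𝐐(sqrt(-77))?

remains prime (inert)

Since -77 ≢ 1 mod 4, the ring of integers is ℤ[√-77] with discriminant 4·(-77) = -308.
Since gcd(3643, -308) = 1 the prime 3643 does not ramify.
Legendre symbol by Euler's criterion: (-77/3643) ≡ (-77)^1821 ≡ 3642 (mod 3643), i.e. (-77/3643) = -1.
(-77/3643) = -1, so 3643 is inert.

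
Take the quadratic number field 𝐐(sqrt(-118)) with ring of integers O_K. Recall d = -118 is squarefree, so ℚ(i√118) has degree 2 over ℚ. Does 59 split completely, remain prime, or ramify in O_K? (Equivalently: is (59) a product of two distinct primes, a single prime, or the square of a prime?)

59 is ramified

Since -118 ≢ 1 mod 4, the ring of integers is ℤ[√-118] with discriminant 4·(-118) = -472.
59 divides disc(K) = -472, so 59 ramifies.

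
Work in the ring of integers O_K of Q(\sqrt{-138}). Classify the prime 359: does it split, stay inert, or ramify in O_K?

Since -138 ≢ 1 mod 4, the ring of integers is ℤ[√-138] with discriminant 4·(-138) = -552.
Since gcd(359, -552) = 1 the prime 359 does not ramify.
Legendre symbol by Euler's criterion: (-138/359) ≡ (-138)^179 ≡ 358 (mod 359), i.e. (-138/359) = -1.
Legendre symbol -1 ⇒ 359 is inert.

remains prime (inert)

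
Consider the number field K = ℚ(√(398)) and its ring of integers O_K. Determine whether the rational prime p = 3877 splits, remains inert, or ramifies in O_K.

splits completely

398 mod 4 = 2, hence disc K = 4·398 = 1592 and O_K = ℤ[√398].
3877 ∤ 1592, so 3877 is unramified.
Legendre symbol by Euler's criterion: (398/3877) ≡ 398^1938 ≡ 1 (mod 3877), i.e. (398/3877) = 1.
(398/3877) = 1, so 3877 splits.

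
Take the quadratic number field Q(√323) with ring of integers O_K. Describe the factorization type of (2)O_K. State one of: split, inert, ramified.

Since 323 ≢ 1 mod 4, the ring of integers is ℤ[√323] with discriminant 4·323 = 1292.
2 divides disc(K) = 1292, so 2 ramifies.

p ramifies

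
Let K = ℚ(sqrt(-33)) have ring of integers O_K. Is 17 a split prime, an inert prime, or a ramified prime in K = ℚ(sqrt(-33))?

Since -33 ≢ 1 mod 4, the ring of integers is ℤ[√-33] with discriminant 4·(-33) = -132.
Since gcd(17, -132) = 1 the prime 17 does not ramify.
Compute (-33/17) via Euler: 1^((17-1)/2) mod 17 = 1, so (-33/17) = 1.
(-33/17) = 1, so 17 splits.

split — (17) = 𝔭₁𝔭₂ with 𝔭₁ ≠ 𝔭₂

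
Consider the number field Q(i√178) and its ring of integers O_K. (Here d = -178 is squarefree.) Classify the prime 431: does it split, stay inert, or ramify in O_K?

Since -178 ≢ 1 mod 4, the ring of integers is ℤ[√-178] with discriminant 4·(-178) = -712.
Since gcd(431, -712) = 1 the prime 431 does not ramify.
Euler's criterion: (-178)^215 mod 431 = 1. Thus (-178|431) = 1.
d is a quadratic residue mod p, hence 431 splits in O_K.

431 splits in O_K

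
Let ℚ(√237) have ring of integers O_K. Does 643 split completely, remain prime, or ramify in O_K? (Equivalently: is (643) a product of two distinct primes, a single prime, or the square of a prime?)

d = 237 ≡ 1 (mod 4), so O_K = ℤ[(1+√237)/2] and disc(K) = d = 237.
Since gcd(643, 237) = 1 the prime 643 does not ramify.
Euler's criterion: 237^321 mod 643 = 1. Thus (237|643) = 1.
(237/643) = 1, so 643 splits.

split — (643) = 𝔭₁𝔭₂ with 𝔭₁ ≠ 𝔭₂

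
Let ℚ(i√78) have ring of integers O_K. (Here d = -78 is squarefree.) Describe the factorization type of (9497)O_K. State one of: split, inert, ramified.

d = -78 ≡ 2 (mod 4), so O_K = ℤ[√-78] and disc(K) = 4d = -312.
Since gcd(9497, -312) = 1 the prime 9497 does not ramify.
(-78/9497) = 9419^4748 mod 9497 = 1, giving Legendre symbol 1.
d is a quadratic residue mod p, hence 9497 splits in O_K.

split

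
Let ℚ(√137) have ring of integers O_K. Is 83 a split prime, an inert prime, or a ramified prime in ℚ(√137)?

inert

Since 137 ≡ 1 mod 4, the ring of integers is ℤ[(1+√137)/2] with discriminant 137.
83 ∤ 137, so 83 is unramified.
Euler's criterion: 137^41 mod 83 = 82. Thus (137|83) = -1.
Legendre symbol -1 ⇒ 83 is inert.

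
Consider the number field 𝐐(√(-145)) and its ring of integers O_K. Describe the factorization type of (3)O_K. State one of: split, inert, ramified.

d = -145 ≡ 3 (mod 4), so O_K = ℤ[√-145] and disc(K) = 4d = -580.
3 ∤ -580, so 3 is unramified.
(-145/3) = 2^1 mod 3 = 2, giving Legendre symbol -1.
(-145/3) = -1, so 3 is inert.

remains prime (inert)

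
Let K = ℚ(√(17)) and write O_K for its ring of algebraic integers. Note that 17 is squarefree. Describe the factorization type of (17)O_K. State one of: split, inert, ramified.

17 mod 4 = 1, hence disc K = 17 and O_K = ℤ[(1+√17)/2].
Ramification test: 17 | 17. The prime 17 ramifies in K.

p ramifies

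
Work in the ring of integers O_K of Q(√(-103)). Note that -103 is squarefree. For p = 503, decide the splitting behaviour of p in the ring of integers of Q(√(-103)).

splits completely

-103 mod 4 = 1, hence disc K = -103 and O_K = ℤ[(1+√-103)/2].
disc(K) = -103 is not divisible by 503; 503 is unramified.
Legendre symbol by Euler's criterion: (-103/503) ≡ (-103)^251 ≡ 1 (mod 503), i.e. (-103/503) = 1.
(-103/503) = 1, so 503 splits.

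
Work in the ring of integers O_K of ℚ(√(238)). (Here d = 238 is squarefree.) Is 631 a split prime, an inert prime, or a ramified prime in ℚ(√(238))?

238 mod 4 = 2, hence disc K = 4·238 = 952 and O_K = ℤ[√238].
disc(K) = 952 is not divisible by 631; 631 is unramified.
(238/631) = 238^315 mod 631 = 630, giving Legendre symbol -1.
d is a non-residue mod p, hence 631 remains inert in O_K.

inert — (631) stays prime in O_K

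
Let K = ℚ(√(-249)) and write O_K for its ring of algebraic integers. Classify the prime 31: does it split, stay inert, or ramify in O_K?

31 remains inert

-249 mod 4 = 3, hence disc K = 4·(-249) = -996 and O_K = ℤ[√-249].
Since gcd(31, -996) = 1 the prime 31 does not ramify.
Legendre symbol by Euler's criterion: (-249/31) ≡ (-249)^15 ≡ 30 (mod 31), i.e. (-249/31) = -1.
d is a non-residue mod p, hence 31 remains inert in O_K.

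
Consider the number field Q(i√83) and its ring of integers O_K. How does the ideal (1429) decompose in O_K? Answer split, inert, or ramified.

remains prime (inert)

Since -83 ≡ 1 mod 4, the ring of integers is ℤ[(1+√-83)/2] with discriminant -83.
Since gcd(1429, -83) = 1 the prime 1429 does not ramify.
(-83/1429) = 1346^714 mod 1429 = 1428, giving Legendre symbol -1.
(-83/1429) = -1, so 1429 is inert.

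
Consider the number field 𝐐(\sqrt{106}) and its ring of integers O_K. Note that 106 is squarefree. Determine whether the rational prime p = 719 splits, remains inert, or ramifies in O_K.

d = 106 ≡ 2 (mod 4), so O_K = ℤ[√106] and disc(K) = 4d = 424.
Since gcd(719, 424) = 1 the prime 719 does not ramify.
Euler's criterion: 106^359 mod 719 = 718. Thus (106|719) = -1.
d is a non-residue mod p, hence 719 remains inert in O_K.

p is inert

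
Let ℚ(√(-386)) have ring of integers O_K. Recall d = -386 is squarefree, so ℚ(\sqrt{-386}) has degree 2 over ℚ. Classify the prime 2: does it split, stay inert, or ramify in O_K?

-386 mod 4 = 2, hence disc K = 4·(-386) = -1544 and O_K = ℤ[√-386].
disc(K) = -1544 = 2·(-772), so p = 2 is ramified.

ramifies in O_K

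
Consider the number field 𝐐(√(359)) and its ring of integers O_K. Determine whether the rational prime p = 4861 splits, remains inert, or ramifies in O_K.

remains prime (inert)

Since 359 ≢ 1 mod 4, the ring of integers is ℤ[√359] with discriminant 4·359 = 1436.
disc(K) = 1436 is not divisible by 4861; 4861 is unramified.
Compute (359/4861) via Euler: 359^((4861-1)/2) mod 4861 = 4860, so (359/4861) = -1.
Legendre symbol -1 ⇒ 4861 is inert.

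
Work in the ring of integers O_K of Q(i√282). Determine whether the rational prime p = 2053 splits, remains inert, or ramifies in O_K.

-282 mod 4 = 2, hence disc K = 4·(-282) = -1128 and O_K = ℤ[√-282].
disc(K) = -1128 is not divisible by 2053; 2053 is unramified.
Euler's criterion: (-282)^1026 mod 2053 = 2052. Thus (-282|2053) = -1.
d is a non-residue mod p, hence 2053 remains inert in O_K.

remains prime (inert)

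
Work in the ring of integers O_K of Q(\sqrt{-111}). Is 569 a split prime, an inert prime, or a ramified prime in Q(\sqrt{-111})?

p splits

d = -111 ≡ 1 (mod 4), so O_K = ℤ[(1+√-111)/2] and disc(K) = d = -111.
Since gcd(569, -111) = 1 the prime 569 does not ramify.
(-111/569) = 458^284 mod 569 = 1, giving Legendre symbol 1.
(-111/569) = 1, so 569 splits.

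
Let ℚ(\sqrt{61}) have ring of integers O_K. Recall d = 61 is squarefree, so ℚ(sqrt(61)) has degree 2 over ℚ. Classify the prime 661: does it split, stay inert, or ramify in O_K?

remains prime (inert)

d = 61 ≡ 1 (mod 4), so O_K = ℤ[(1+√61)/2] and disc(K) = d = 61.
disc(K) = 61 is not divisible by 661; 661 is unramified.
(61/661) = 61^330 mod 661 = 660, giving Legendre symbol -1.
d is a non-residue mod p, hence 661 remains inert in O_K.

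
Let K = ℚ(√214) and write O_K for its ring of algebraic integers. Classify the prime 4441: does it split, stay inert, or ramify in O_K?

4441 remains inert

Since 214 ≢ 1 mod 4, the ring of integers is ℤ[√214] with discriminant 4·214 = 856.
disc(K) = 856 is not divisible by 4441; 4441 is unramified.
Legendre symbol by Euler's criterion: (214/4441) ≡ 214^2220 ≡ 4440 (mod 4441), i.e. (214/4441) = -1.
(214/4441) = -1, so 4441 is inert.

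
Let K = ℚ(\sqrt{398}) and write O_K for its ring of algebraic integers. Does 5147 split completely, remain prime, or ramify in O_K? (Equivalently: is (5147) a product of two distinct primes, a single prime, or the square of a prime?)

d = 398 ≡ 2 (mod 4), so O_K = ℤ[√398] and disc(K) = 4d = 1592.
Since gcd(5147, 1592) = 1 the prime 5147 does not ramify.
Euler's criterion: 398^2573 mod 5147 = 1. Thus (398|5147) = 1.
d is a quadratic residue mod p, hence 5147 splits in O_K.

5147 splits in O_K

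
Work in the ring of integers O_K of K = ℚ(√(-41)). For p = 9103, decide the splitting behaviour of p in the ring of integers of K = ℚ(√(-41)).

remains prime (inert)

-41 mod 4 = 3, hence disc K = 4·(-41) = -164 and O_K = ℤ[√-41].
9103 ∤ -164, so 9103 is unramified.
Euler's criterion: (-41)^4551 mod 9103 = 9102. Thus (-41|9103) = -1.
d is a non-residue mod p, hence 9103 remains inert in O_K.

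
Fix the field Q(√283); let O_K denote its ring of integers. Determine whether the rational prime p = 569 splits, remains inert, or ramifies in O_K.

inert

Since 283 ≢ 1 mod 4, the ring of integers is ℤ[√283] with discriminant 4·283 = 1132.
Since gcd(569, 1132) = 1 the prime 569 does not ramify.
Compute (283/569) via Euler: 283^((569-1)/2) mod 569 = 568, so (283/569) = -1.
(283/569) = -1, so 569 is inert.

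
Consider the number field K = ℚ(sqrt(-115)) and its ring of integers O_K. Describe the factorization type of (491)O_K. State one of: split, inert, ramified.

p splits

Since -115 ≡ 1 mod 4, the ring of integers is ℤ[(1+√-115)/2] with discriminant -115.
disc(K) = -115 is not divisible by 491; 491 is unramified.
(-115/491) = 376^245 mod 491 = 1, giving Legendre symbol 1.
d is a quadratic residue mod p, hence 491 splits in O_K.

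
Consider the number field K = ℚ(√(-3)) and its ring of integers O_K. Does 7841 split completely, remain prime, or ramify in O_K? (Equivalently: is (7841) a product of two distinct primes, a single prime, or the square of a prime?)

p is inert

Since -3 ≡ 1 mod 4, the ring of integers is ℤ[(1+√-3)/2] with discriminant -3.
7841 ∤ -3, so 7841 is unramified.
(-3/7841) = 7838^3920 mod 7841 = 7840, giving Legendre symbol -1.
d is a non-residue mod p, hence 7841 remains inert in O_K.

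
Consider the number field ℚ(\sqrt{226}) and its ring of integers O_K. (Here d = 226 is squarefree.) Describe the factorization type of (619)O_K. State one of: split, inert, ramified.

619 splits in O_K

Since 226 ≢ 1 mod 4, the ring of integers is ℤ[√226] with discriminant 4·226 = 904.
619 ∤ 904, so 619 is unramified.
Euler's criterion: 226^309 mod 619 = 1. Thus (226|619) = 1.
(226/619) = 1, so 619 splits.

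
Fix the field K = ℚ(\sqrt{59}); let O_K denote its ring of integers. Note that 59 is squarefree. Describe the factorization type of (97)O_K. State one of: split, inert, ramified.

inert

d = 59 ≡ 3 (mod 4), so O_K = ℤ[√59] and disc(K) = 4d = 236.
Since gcd(97, 236) = 1 the prime 97 does not ramify.
Euler's criterion: 59^48 mod 97 = 96. Thus (59|97) = -1.
d is a non-residue mod p, hence 97 remains inert in O_K.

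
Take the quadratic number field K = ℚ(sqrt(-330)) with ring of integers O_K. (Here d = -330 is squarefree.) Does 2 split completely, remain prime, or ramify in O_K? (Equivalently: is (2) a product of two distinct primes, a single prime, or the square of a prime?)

-330 mod 4 = 2, hence disc K = 4·(-330) = -1320 and O_K = ℤ[√-330].
2 divides disc(K) = -1320, so 2 ramifies.

p ramifies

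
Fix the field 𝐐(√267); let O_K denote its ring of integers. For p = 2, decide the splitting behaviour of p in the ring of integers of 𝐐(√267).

2 is ramified

d = 267 ≡ 3 (mod 4), so O_K = ℤ[√267] and disc(K) = 4d = 1068.
Ramification test: 2 | 1068. The prime 2 ramifies in K.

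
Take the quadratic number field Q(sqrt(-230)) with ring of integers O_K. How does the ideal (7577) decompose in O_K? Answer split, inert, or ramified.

d = -230 ≡ 2 (mod 4), so O_K = ℤ[√-230] and disc(K) = 4d = -920.
Since gcd(7577, -920) = 1 the prime 7577 does not ramify.
Legendre symbol by Euler's criterion: (-230/7577) ≡ (-230)^3788 ≡ 1 (mod 7577), i.e. (-230/7577) = 1.
(-230/7577) = 1, so 7577 splits.

splits completely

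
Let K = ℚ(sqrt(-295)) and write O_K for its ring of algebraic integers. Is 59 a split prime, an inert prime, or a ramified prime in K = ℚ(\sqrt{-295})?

ramifies in O_K

-295 mod 4 = 1, hence disc K = -295 and O_K = ℤ[(1+√-295)/2].
59 divides disc(K) = -295, so 59 ramifies.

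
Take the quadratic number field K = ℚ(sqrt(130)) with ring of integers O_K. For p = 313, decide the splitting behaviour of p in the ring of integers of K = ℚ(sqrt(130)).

130 mod 4 = 2, hence disc K = 4·130 = 520 and O_K = ℤ[√130].
disc(K) = 520 is not divisible by 313; 313 is unramified.
Legendre symbol by Euler's criterion: (130/313) ≡ 130^156 ≡ 312 (mod 313), i.e. (130/313) = -1.
d is a non-residue mod p, hence 313 remains inert in O_K.

313 remains inert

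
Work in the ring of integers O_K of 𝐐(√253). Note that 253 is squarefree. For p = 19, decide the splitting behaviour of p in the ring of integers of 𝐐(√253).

19 splits in O_K

Since 253 ≡ 1 mod 4, the ring of integers is ℤ[(1+√253)/2] with discriminant 253.
Since gcd(19, 253) = 1 the prime 19 does not ramify.
Compute (253/19) via Euler: 6^((19-1)/2) mod 19 = 1, so (253/19) = 1.
d is a quadratic residue mod p, hence 19 splits in O_K.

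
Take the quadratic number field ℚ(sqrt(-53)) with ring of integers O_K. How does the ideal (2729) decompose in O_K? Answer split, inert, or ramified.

Since -53 ≢ 1 mod 4, the ring of integers is ℤ[√-53] with discriminant 4·(-53) = -212.
2729 ∤ -212, so 2729 is unramified.
(-53/2729) = 2676^1364 mod 2729 = 2728, giving Legendre symbol -1.
(-53/2729) = -1, so 2729 is inert.

inert — (2729) stays prime in O_K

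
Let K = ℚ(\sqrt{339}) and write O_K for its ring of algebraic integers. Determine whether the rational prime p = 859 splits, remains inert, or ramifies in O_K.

Since 339 ≢ 1 mod 4, the ring of integers is ℤ[√339] with discriminant 4·339 = 1356.
disc(K) = 1356 is not divisible by 859; 859 is unramified.
(339/859) = 339^429 mod 859 = 1, giving Legendre symbol 1.
(339/859) = 1, so 859 splits.

859 splits in O_K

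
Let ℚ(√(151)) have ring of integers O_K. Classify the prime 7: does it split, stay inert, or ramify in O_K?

Since 151 ≢ 1 mod 4, the ring of integers is ℤ[√151] with discriminant 4·151 = 604.
7 ∤ 604, so 7 is unramified.
Euler's criterion: 151^3 mod 7 = 1. Thus (151|7) = 1.
(151/7) = 1, so 7 splits.

7 splits in O_K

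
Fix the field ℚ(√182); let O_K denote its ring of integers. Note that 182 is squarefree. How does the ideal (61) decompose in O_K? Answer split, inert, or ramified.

Since 182 ≢ 1 mod 4, the ring of integers is ℤ[√182] with discriminant 4·182 = 728.
61 ∤ 728, so 61 is unramified.
(182/61) = 60^30 mod 61 = 1, giving Legendre symbol 1.
Legendre symbol 1 ⇒ 61 is split.

split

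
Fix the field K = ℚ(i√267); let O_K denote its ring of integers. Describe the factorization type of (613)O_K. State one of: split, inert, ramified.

p splits

Since -267 ≡ 1 mod 4, the ring of integers is ℤ[(1+√-267)/2] with discriminant -267.
Since gcd(613, -267) = 1 the prime 613 does not ramify.
Compute (-267/613) via Euler: 346^((613-1)/2) mod 613 = 1, so (-267/613) = 1.
(-267/613) = 1, so 613 splits.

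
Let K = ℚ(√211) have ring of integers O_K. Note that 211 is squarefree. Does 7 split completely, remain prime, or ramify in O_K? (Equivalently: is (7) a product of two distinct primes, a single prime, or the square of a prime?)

7 splits in O_K

d = 211 ≡ 3 (mod 4), so O_K = ℤ[√211] and disc(K) = 4d = 844.
Since gcd(7, 844) = 1 the prime 7 does not ramify.
Legendre symbol by Euler's criterion: (211/7) ≡ 211^3 ≡ 1 (mod 7), i.e. (211/7) = 1.
Legendre symbol 1 ⇒ 7 is split.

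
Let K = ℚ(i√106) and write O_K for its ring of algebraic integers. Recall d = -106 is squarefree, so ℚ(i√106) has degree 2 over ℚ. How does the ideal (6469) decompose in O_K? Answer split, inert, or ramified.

6469 splits in O_K

-106 mod 4 = 2, hence disc K = 4·(-106) = -424 and O_K = ℤ[√-106].
Since gcd(6469, -424) = 1 the prime 6469 does not ramify.
Compute (-106/6469) via Euler: 6363^((6469-1)/2) mod 6469 = 1, so (-106/6469) = 1.
d is a quadratic residue mod p, hence 6469 splits in O_K.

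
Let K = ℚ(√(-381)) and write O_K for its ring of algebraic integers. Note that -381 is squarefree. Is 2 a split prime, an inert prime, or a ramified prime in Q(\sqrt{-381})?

p ramifies

Since -381 ≢ 1 mod 4, the ring of integers is ℤ[√-381] with discriminant 4·(-381) = -1524.
disc(K) = -1524 = 2·(-762), so p = 2 is ramified.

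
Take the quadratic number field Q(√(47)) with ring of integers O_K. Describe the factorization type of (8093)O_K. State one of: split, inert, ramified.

splits completely

d = 47 ≡ 3 (mod 4), so O_K = ℤ[√47] and disc(K) = 4d = 188.
Since gcd(8093, 188) = 1 the prime 8093 does not ramify.
Compute (47/8093) via Euler: 47^((8093-1)/2) mod 8093 = 1, so (47/8093) = 1.
(47/8093) = 1, so 8093 splits.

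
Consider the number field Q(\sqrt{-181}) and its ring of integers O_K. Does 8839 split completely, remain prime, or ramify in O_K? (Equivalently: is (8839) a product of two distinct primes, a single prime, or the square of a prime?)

Since -181 ≢ 1 mod 4, the ring of integers is ℤ[√-181] with discriminant 4·(-181) = -724.
disc(K) = -724 is not divisible by 8839; 8839 is unramified.
(-181/8839) = 8658^4419 mod 8839 = 1, giving Legendre symbol 1.
(-181/8839) = 1, so 8839 splits.

split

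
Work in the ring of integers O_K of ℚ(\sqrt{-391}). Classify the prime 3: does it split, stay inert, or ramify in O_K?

3 remains inert

Since -391 ≡ 1 mod 4, the ring of integers is ℤ[(1+√-391)/2] with discriminant -391.
Since gcd(3, -391) = 1 the prime 3 does not ramify.
Legendre symbol by Euler's criterion: (-391/3) ≡ (-391)^1 ≡ 2 (mod 3), i.e. (-391/3) = -1.
d is a non-residue mod p, hence 3 remains inert in O_K.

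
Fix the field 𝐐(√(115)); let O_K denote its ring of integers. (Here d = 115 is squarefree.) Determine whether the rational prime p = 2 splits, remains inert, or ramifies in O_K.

ramified — (2) = 𝔭²

Since 115 ≢ 1 mod 4, the ring of integers is ℤ[√115] with discriminant 4·115 = 460.
2 divides disc(K) = 460, so 2 ramifies.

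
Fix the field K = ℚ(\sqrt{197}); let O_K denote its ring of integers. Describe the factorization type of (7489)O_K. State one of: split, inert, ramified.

remains prime (inert)

Since 197 ≡ 1 mod 4, the ring of integers is ℤ[(1+√197)/2] with discriminant 197.
Since gcd(7489, 197) = 1 the prime 7489 does not ramify.
Compute (197/7489) via Euler: 197^((7489-1)/2) mod 7489 = 7488, so (197/7489) = -1.
(197/7489) = -1, so 7489 is inert.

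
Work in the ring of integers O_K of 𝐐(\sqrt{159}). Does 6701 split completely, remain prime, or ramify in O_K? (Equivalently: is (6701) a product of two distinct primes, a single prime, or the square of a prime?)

6701 splits in O_K

159 mod 4 = 3, hence disc K = 4·159 = 636 and O_K = ℤ[√159].
Since gcd(6701, 636) = 1 the prime 6701 does not ramify.
(159/6701) = 159^3350 mod 6701 = 1, giving Legendre symbol 1.
d is a quadratic residue mod p, hence 6701 splits in O_K.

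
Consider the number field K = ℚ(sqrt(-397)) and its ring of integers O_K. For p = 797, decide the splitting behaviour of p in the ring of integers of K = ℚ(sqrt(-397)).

797 splits in O_K

Since -397 ≢ 1 mod 4, the ring of integers is ℤ[√-397] with discriminant 4·(-397) = -1588.
797 ∤ -1588, so 797 is unramified.
Compute (-397/797) via Euler: 400^((797-1)/2) mod 797 = 1, so (-397/797) = 1.
Legendre symbol 1 ⇒ 797 is split.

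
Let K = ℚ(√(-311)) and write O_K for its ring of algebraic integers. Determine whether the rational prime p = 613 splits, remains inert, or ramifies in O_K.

d = -311 ≡ 1 (mod 4), so O_K = ℤ[(1+√-311)/2] and disc(K) = d = -311.
Since gcd(613, -311) = 1 the prime 613 does not ramify.
Compute (-311/613) via Euler: 302^((613-1)/2) mod 613 = 612, so (-311/613) = -1.
Legendre symbol -1 ⇒ 613 is inert.

inert — (613) stays prime in O_K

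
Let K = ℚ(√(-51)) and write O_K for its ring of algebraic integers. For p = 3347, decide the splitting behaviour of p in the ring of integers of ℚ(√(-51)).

Since -51 ≡ 1 mod 4, the ring of integers is ℤ[(1+√-51)/2] with discriminant -51.
Since gcd(3347, -51) = 1 the prime 3347 does not ramify.
(-51/3347) = 3296^1673 mod 3347 = 3346, giving Legendre symbol -1.
(-51/3347) = -1, so 3347 is inert.

inert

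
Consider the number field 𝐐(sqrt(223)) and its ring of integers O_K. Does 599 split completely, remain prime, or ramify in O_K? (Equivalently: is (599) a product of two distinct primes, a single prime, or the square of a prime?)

d = 223 ≡ 3 (mod 4), so O_K = ℤ[√223] and disc(K) = 4d = 892.
Since gcd(599, 892) = 1 the prime 599 does not ramify.
Euler's criterion: 223^299 mod 599 = 598. Thus (223|599) = -1.
Legendre symbol -1 ⇒ 599 is inert.

599 remains inert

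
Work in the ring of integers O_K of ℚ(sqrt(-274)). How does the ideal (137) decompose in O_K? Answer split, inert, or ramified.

d = -274 ≡ 2 (mod 4), so O_K = ℤ[√-274] and disc(K) = 4d = -1096.
Ramification test: 137 | -1096. The prime 137 ramifies in K.

ramified — (137) = 𝔭²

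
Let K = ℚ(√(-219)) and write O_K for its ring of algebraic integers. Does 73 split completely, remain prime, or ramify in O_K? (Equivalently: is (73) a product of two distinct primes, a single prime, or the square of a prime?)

73 is ramified

-219 mod 4 = 1, hence disc K = -219 and O_K = ℤ[(1+√-219)/2].
disc(K) = -219 = 73·(-3), so p = 73 is ramified.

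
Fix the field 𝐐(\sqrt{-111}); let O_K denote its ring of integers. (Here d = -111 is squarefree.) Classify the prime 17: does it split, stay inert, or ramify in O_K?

-111 mod 4 = 1, hence disc K = -111 and O_K = ℤ[(1+√-111)/2].
Since gcd(17, -111) = 1 the prime 17 does not ramify.
Compute (-111/17) via Euler: 8^((17-1)/2) mod 17 = 1, so (-111/17) = 1.
Legendre symbol 1 ⇒ 17 is split.

split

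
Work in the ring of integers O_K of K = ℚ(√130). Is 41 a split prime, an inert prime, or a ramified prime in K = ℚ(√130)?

d = 130 ≡ 2 (mod 4), so O_K = ℤ[√130] and disc(K) = 4d = 520.
disc(K) = 520 is not divisible by 41; 41 is unramified.
(130/41) = 7^20 mod 41 = 40, giving Legendre symbol -1.
d is a non-residue mod p, hence 41 remains inert in O_K.

41 remains inert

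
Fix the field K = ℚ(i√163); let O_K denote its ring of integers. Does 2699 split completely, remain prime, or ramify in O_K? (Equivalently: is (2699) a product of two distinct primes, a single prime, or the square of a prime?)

p splits

Since -163 ≡ 1 mod 4, the ring of integers is ℤ[(1+√-163)/2] with discriminant -163.
disc(K) = -163 is not divisible by 2699; 2699 is unramified.
(-163/2699) = 2536^1349 mod 2699 = 1, giving Legendre symbol 1.
Legendre symbol 1 ⇒ 2699 is split.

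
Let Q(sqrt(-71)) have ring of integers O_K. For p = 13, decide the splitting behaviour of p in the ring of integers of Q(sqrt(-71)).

-71 mod 4 = 1, hence disc K = -71 and O_K = ℤ[(1+√-71)/2].
13 ∤ -71, so 13 is unramified.
Legendre symbol by Euler's criterion: (-71/13) ≡ (-71)^6 ≡ 12 (mod 13), i.e. (-71/13) = -1.
d is a non-residue mod p, hence 13 remains inert in O_K.

remains prime (inert)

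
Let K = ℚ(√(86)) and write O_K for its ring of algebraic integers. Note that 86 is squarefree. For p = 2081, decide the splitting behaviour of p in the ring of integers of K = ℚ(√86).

split — (2081) = 𝔭₁𝔭₂ with 𝔭₁ ≠ 𝔭₂

Since 86 ≢ 1 mod 4, the ring of integers is ℤ[√86] with discriminant 4·86 = 344.
Since gcd(2081, 344) = 1 the prime 2081 does not ramify.
(86/2081) = 86^1040 mod 2081 = 1, giving Legendre symbol 1.
d is a quadratic residue mod p, hence 2081 splits in O_K.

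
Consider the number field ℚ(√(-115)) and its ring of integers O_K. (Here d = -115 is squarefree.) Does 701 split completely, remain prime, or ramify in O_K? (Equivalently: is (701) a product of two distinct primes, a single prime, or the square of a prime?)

inert

Since -115 ≡ 1 mod 4, the ring of integers is ℤ[(1+√-115)/2] with discriminant -115.
Since gcd(701, -115) = 1 the prime 701 does not ramify.
Compute (-115/701) via Euler: 586^((701-1)/2) mod 701 = 700, so (-115/701) = -1.
(-115/701) = -1, so 701 is inert.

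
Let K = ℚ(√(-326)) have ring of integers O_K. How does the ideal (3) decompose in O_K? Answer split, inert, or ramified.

p splits

-326 mod 4 = 2, hence disc K = 4·(-326) = -1304 and O_K = ℤ[√-326].
3 ∤ -1304, so 3 is unramified.
(-326/3) = 1^1 mod 3 = 1, giving Legendre symbol 1.
d is a quadratic residue mod p, hence 3 splits in O_K.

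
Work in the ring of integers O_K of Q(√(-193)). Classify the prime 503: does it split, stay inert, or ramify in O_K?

split — (503) = 𝔭₁𝔭₂ with 𝔭₁ ≠ 𝔭₂

d = -193 ≡ 3 (mod 4), so O_K = ℤ[√-193] and disc(K) = 4d = -772.
Since gcd(503, -772) = 1 the prime 503 does not ramify.
Legendre symbol by Euler's criterion: (-193/503) ≡ (-193)^251 ≡ 1 (mod 503), i.e. (-193/503) = 1.
d is a quadratic residue mod p, hence 503 splits in O_K.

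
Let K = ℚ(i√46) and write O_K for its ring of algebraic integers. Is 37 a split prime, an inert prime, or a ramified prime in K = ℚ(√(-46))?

splits completely

Since -46 ≢ 1 mod 4, the ring of integers is ℤ[√-46] with discriminant 4·(-46) = -184.
Since gcd(37, -184) = 1 the prime 37 does not ramify.
Euler's criterion: (-46)^18 mod 37 = 1. Thus (-46|37) = 1.
Legendre symbol 1 ⇒ 37 is split.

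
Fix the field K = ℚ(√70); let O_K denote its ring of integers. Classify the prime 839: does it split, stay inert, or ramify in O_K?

70 mod 4 = 2, hence disc K = 4·70 = 280 and O_K = ℤ[√70].
disc(K) = 280 is not divisible by 839; 839 is unramified.
Euler's criterion: 70^419 mod 839 = 1. Thus (70|839) = 1.
(70/839) = 1, so 839 splits.

839 splits in O_K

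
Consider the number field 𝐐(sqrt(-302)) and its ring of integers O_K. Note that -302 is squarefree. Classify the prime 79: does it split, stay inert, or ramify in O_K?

p is inert

d = -302 ≡ 2 (mod 4), so O_K = ℤ[√-302] and disc(K) = 4d = -1208.
Since gcd(79, -1208) = 1 the prime 79 does not ramify.
Euler's criterion: (-302)^39 mod 79 = 78. Thus (-302|79) = -1.
Legendre symbol -1 ⇒ 79 is inert.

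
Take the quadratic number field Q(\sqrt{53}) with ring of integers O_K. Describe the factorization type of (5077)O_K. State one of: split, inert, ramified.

Since 53 ≡ 1 mod 4, the ring of integers is ℤ[(1+√53)/2] with discriminant 53.
disc(K) = 53 is not divisible by 5077; 5077 is unramified.
Euler's criterion: 53^2538 mod 5077 = 1. Thus (53|5077) = 1.
d is a quadratic residue mod p, hence 5077 splits in O_K.

5077 splits in O_K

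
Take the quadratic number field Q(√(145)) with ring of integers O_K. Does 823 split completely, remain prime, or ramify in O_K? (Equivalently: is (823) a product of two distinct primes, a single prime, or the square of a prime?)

split — (823) = 𝔭₁𝔭₂ with 𝔭₁ ≠ 𝔭₂

Since 145 ≡ 1 mod 4, the ring of integers is ℤ[(1+√145)/2] with discriminant 145.
disc(K) = 145 is not divisible by 823; 823 is unramified.
Compute (145/823) via Euler: 145^((823-1)/2) mod 823 = 1, so (145/823) = 1.
d is a quadratic residue mod p, hence 823 splits in O_K.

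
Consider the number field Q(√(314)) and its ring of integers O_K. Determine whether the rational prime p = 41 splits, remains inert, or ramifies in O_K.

d = 314 ≡ 2 (mod 4), so O_K = ℤ[√314] and disc(K) = 4d = 1256.
disc(K) = 1256 is not divisible by 41; 41 is unramified.
Compute (314/41) via Euler: 27^((41-1)/2) mod 41 = 40, so (314/41) = -1.
(314/41) = -1, so 41 is inert.

p is inert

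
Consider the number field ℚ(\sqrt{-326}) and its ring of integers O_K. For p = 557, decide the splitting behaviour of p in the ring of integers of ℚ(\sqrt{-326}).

p splits

Since -326 ≢ 1 mod 4, the ring of integers is ℤ[√-326] with discriminant 4·(-326) = -1304.
disc(K) = -1304 is not divisible by 557; 557 is unramified.
Euler's criterion: (-326)^278 mod 557 = 1. Thus (-326|557) = 1.
d is a quadratic residue mod p, hence 557 splits in O_K.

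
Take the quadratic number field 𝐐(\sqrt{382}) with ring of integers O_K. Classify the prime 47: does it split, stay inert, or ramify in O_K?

47 splits in O_K

d = 382 ≡ 2 (mod 4), so O_K = ℤ[√382] and disc(K) = 4d = 1528.
Since gcd(47, 1528) = 1 the prime 47 does not ramify.
Compute (382/47) via Euler: 6^((47-1)/2) mod 47 = 1, so (382/47) = 1.
d is a quadratic residue mod p, hence 47 splits in O_K.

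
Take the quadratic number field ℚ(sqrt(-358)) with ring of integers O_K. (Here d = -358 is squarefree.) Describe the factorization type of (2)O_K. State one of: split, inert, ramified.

p ramifies

d = -358 ≡ 2 (mod 4), so O_K = ℤ[√-358] and disc(K) = 4d = -1432.
disc(K) = -1432 = 2·(-716), so p = 2 is ramified.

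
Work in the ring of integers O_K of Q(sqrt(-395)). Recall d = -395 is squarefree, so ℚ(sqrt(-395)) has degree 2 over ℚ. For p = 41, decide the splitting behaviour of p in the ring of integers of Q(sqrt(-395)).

-395 mod 4 = 1, hence disc K = -395 and O_K = ℤ[(1+√-395)/2].
Since gcd(41, -395) = 1 the prime 41 does not ramify.
Compute (-395/41) via Euler: 15^((41-1)/2) mod 41 = 40, so (-395/41) = -1.
Legendre symbol -1 ⇒ 41 is inert.

inert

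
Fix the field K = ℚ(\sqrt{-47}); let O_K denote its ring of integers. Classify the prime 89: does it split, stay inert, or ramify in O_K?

p splits

-47 mod 4 = 1, hence disc K = -47 and O_K = ℤ[(1+√-47)/2].
89 ∤ -47, so 89 is unramified.
Euler's criterion: (-47)^44 mod 89 = 1. Thus (-47|89) = 1.
d is a quadratic residue mod p, hence 89 splits in O_K.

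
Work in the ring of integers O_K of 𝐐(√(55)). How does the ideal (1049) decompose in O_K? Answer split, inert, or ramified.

d = 55 ≡ 3 (mod 4), so O_K = ℤ[√55] and disc(K) = 4d = 220.
disc(K) = 220 is not divisible by 1049; 1049 is unramified.
Compute (55/1049) via Euler: 55^((1049-1)/2) mod 1049 = 1, so (55/1049) = 1.
Legendre symbol 1 ⇒ 1049 is split.

1049 splits in O_K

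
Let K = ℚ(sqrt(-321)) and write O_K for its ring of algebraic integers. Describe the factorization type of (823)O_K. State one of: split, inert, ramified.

split — (823) = 𝔭₁𝔭₂ with 𝔭₁ ≠ 𝔭₂

d = -321 ≡ 3 (mod 4), so O_K = ℤ[√-321] and disc(K) = 4d = -1284.
disc(K) = -1284 is not divisible by 823; 823 is unramified.
Legendre symbol by Euler's criterion: (-321/823) ≡ (-321)^411 ≡ 1 (mod 823), i.e. (-321/823) = 1.
Legendre symbol 1 ⇒ 823 is split.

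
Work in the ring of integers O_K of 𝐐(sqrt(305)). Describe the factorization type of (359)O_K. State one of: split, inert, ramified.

p is inert

305 mod 4 = 1, hence disc K = 305 and O_K = ℤ[(1+√305)/2].
disc(K) = 305 is not divisible by 359; 359 is unramified.
Compute (305/359) via Euler: 305^((359-1)/2) mod 359 = 358, so (305/359) = -1.
Legendre symbol -1 ⇒ 359 is inert.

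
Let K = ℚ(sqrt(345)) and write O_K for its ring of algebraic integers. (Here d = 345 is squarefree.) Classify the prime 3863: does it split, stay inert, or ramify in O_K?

345 mod 4 = 1, hence disc K = 345 and O_K = ℤ[(1+√345)/2].
disc(K) = 345 is not divisible by 3863; 3863 is unramified.
Legendre symbol by Euler's criterion: (345/3863) ≡ 345^1931 ≡ 3862 (mod 3863), i.e. (345/3863) = -1.
d is a non-residue mod p, hence 3863 remains inert in O_K.

3863 remains inert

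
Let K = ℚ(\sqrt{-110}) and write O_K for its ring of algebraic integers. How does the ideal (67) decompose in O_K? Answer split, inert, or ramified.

d = -110 ≡ 2 (mod 4), so O_K = ℤ[√-110] and disc(K) = 4d = -440.
disc(K) = -440 is not divisible by 67; 67 is unramified.
(-110/67) = 24^33 mod 67 = 1, giving Legendre symbol 1.
d is a quadratic residue mod p, hence 67 splits in O_K.

p splits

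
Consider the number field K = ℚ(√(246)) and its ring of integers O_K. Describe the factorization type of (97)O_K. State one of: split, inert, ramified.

inert

Since 246 ≢ 1 mod 4, the ring of integers is ℤ[√246] with discriminant 4·246 = 984.
Since gcd(97, 984) = 1 the prime 97 does not ramify.
Euler's criterion: 246^48 mod 97 = 96. Thus (246|97) = -1.
Legendre symbol -1 ⇒ 97 is inert.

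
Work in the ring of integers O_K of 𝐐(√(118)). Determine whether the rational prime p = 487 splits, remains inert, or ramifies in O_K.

d = 118 ≡ 2 (mod 4), so O_K = ℤ[√118] and disc(K) = 4d = 472.
Since gcd(487, 472) = 1 the prime 487 does not ramify.
Legendre symbol by Euler's criterion: (118/487) ≡ 118^243 ≡ 486 (mod 487), i.e. (118/487) = -1.
(118/487) = -1, so 487 is inert.

487 remains inert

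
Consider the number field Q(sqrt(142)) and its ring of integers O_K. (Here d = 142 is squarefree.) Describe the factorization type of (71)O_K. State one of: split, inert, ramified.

Since 142 ≢ 1 mod 4, the ring of integers is ℤ[√142] with discriminant 4·142 = 568.
71 divides disc(K) = 568, so 71 ramifies.

ramified — (71) = 𝔭²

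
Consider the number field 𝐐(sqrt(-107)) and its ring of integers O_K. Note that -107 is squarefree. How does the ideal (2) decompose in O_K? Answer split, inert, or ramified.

2 remains inert

d = -107 ≡ 1 (mod 4), so O_K = ℤ[(1+√-107)/2] and disc(K) = d = -107.
Since gcd(2, -107) = 1 the prime 2 does not ramify.
Checking d mod 8: -107 ≡ 5. Hence 2 is inert in O_K.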